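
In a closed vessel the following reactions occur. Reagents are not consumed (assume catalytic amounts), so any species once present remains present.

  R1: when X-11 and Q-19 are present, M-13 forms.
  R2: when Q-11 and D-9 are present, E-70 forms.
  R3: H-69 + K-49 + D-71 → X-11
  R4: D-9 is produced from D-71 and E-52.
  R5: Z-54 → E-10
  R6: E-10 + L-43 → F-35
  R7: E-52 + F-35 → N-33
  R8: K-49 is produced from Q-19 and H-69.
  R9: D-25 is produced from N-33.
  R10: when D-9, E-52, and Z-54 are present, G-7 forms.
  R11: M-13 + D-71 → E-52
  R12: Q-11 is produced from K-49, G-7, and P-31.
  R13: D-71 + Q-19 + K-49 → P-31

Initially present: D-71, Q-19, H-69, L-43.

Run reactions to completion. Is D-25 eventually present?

D-25 would need N-33 (R9), but N-33 never forms.

No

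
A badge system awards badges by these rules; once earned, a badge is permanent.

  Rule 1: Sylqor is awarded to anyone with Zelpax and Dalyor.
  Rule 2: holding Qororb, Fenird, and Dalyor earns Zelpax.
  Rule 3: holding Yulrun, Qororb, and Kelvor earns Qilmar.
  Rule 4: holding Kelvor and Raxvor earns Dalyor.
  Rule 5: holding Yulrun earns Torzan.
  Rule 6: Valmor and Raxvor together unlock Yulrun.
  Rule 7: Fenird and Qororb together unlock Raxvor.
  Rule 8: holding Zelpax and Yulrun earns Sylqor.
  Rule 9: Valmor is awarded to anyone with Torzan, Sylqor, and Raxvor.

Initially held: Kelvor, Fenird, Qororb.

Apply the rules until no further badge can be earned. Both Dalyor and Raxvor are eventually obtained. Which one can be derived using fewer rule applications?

Raxvor: With Fenird and Qororb, Raxvor is earned (Rule 7). [1 rule application]
Dalyor: With Fenird and Qororb, Raxvor is earned (Rule 7). With Kelvor and Raxvor, Dalyor is earned (Rule 4). [2 rule applications]
Raxvor needs fewer.

Raxvor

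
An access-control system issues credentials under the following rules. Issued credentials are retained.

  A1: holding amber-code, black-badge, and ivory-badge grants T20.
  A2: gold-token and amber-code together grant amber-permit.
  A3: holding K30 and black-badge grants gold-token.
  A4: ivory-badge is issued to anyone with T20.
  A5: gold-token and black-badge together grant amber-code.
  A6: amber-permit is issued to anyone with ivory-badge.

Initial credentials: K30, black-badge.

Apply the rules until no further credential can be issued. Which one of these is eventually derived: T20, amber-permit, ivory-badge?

Holding K30 and black-badge grants gold-token (A3).
Holding gold-token and black-badge grants amber-code (A5).
Holding gold-token and amber-code grants amber-permit (A2).
T20 would need amber-code, black-badge, and ivory-badge (A1), but ivory-badge is never granted. ivory-badge would need T20 (A4), but T20 is never granted.

amber-permit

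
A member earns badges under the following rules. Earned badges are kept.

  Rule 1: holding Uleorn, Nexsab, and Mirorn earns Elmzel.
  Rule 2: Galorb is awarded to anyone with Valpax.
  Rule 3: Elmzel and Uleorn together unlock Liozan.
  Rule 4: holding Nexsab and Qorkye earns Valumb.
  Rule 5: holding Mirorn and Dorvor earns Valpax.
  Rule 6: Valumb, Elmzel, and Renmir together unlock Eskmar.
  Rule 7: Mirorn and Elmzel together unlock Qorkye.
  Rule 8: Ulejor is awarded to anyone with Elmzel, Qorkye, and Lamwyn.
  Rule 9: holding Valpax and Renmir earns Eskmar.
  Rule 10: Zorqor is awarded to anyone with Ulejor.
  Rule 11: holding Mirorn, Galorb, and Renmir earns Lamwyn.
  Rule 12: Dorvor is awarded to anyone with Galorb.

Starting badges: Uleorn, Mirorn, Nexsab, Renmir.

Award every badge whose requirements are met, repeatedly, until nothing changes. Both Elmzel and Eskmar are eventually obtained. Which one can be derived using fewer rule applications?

Elmzel

Elmzel: With Uleorn, Nexsab, and Mirorn, Elmzel is earned (Rule 1). [1 rule application]
Eskmar: With Uleorn, Nexsab, and Mirorn, Elmzel is earned (Rule 1). With Mirorn and Elmzel, Qorkye is earned (Rule 7). With Nexsab and Qorkye, Valumb is earned (Rule 4). With Valumb, Elmzel, and Renmir, Eskmar is earned (Rule 6). [4 rule applications]
Elmzel needs fewer.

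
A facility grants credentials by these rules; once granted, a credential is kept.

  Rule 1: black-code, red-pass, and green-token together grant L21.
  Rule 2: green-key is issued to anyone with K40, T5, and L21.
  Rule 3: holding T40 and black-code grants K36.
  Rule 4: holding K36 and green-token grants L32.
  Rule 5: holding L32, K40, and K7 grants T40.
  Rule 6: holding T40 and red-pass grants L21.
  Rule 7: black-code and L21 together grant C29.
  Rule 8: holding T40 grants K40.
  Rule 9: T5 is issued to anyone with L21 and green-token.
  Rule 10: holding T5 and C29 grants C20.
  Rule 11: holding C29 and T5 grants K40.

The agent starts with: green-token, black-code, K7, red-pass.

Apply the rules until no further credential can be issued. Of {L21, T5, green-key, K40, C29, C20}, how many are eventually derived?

Holding black-code, red-pass, and green-token grants L21 (Rule 1).
Holding L21 and green-token grants T5 (Rule 9).
Holding black-code and L21 grants C29 (Rule 7).
Holding C29 and T5 grants K40 (Rule 11).
Holding T5 and C29 grants C20 (Rule 10).
Holding K40, T5, and L21 grants green-key (Rule 2).
L21: reached.
T5: reached.
green-key: reached.
K40: reached.
C29: reached.
C20: reached.
All 6 are reached.

6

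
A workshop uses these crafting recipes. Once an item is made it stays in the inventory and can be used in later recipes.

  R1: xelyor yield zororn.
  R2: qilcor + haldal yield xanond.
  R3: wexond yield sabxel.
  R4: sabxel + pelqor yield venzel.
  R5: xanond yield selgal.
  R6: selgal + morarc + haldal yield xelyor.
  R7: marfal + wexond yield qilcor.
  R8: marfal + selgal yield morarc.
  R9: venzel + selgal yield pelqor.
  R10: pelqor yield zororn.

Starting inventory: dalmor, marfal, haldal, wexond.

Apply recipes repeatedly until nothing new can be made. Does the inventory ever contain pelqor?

pelqor would need venzel and selgal (R9), but venzel is never obtained.

No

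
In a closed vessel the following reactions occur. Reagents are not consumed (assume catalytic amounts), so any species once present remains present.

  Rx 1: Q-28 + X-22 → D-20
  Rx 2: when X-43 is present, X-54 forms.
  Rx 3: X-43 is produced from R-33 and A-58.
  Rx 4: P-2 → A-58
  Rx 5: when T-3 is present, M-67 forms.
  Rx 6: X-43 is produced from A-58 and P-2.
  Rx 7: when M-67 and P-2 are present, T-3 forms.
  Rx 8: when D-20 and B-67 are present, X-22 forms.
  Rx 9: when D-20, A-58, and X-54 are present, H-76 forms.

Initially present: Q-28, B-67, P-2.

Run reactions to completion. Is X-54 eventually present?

Yes

P-2 present → A-58 forms (Rx 4).
A-58 and P-2 present → X-43 forms (Rx 6).
X-43 present → X-54 forms (Rx 2).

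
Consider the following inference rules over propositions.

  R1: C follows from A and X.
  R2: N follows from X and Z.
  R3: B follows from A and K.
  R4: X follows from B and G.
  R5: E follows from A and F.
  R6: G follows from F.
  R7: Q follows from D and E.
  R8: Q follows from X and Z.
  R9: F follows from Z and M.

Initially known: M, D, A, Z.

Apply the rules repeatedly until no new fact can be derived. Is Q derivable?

Yes

Z and M hold, so F follows (R9).
A and F hold, so E follows (R5).
D and E hold, so Q follows (R7).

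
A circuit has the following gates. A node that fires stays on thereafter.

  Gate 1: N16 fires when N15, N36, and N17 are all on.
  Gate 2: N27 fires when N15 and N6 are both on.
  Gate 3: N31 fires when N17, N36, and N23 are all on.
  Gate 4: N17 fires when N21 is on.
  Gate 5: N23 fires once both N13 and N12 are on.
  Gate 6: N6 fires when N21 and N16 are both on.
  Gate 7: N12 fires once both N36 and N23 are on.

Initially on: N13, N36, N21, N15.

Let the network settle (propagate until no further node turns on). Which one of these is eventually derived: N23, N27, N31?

N27

N21 is on, so N17 fires (Gate 4).
N15, N36, and N17 are on, so N16 fires (Gate 1).
N21 and N16 are on, so N6 fires (Gate 6).
N15 and N6 are on, so N27 fires (Gate 2).
N31 would need N17, N36, and N23 (Gate 3), but N23 never turns on. N23 would need N13 and N12 (Gate 5), but N12 never turns on.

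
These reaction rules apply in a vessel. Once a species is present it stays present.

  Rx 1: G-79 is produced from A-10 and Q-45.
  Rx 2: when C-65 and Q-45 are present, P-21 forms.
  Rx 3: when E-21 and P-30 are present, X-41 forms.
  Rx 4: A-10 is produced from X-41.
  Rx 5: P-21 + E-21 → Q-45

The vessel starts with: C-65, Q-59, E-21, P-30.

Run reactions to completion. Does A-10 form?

Yes

E-21 and P-30 present → X-41 forms (Rx 3).
X-41 present → A-10 forms (Rx 4).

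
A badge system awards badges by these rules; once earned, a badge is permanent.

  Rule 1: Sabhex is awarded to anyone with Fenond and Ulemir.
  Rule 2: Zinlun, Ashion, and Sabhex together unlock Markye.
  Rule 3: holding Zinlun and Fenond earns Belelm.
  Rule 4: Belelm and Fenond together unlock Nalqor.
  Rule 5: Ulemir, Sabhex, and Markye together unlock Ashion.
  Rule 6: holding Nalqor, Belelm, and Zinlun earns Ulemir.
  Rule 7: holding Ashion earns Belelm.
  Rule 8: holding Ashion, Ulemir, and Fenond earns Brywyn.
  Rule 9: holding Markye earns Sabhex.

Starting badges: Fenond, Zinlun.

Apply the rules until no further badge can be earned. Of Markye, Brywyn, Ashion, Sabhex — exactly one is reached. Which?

With Zinlun and Fenond, Belelm is earned (Rule 3).
With Belelm and Fenond, Nalqor is earned (Rule 4).
With Nalqor, Belelm, and Zinlun, Ulemir is earned (Rule 6).
With Fenond and Ulemir, Sabhex is earned (Rule 1).
Markye would need Zinlun, Ashion, and Sabhex (Rule 2), but Ashion is never earned. Brywyn would need Ashion, Ulemir, and Fenond (Rule 8), but Ashion is never earned. Ashion would need Ulemir, Sabhex, and Markye (Rule 5), but Markye is never earned.

Sabhex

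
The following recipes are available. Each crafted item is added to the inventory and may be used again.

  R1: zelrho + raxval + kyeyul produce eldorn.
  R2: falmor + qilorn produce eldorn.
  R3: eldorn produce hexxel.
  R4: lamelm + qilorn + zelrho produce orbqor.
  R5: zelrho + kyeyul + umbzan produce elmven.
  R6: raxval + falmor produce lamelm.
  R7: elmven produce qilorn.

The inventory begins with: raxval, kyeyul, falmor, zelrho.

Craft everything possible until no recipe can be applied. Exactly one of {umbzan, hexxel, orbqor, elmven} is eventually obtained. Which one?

Using R1, zelrho, raxval, and kyeyul make eldorn.
Using R3, eldorn makes hexxel.
No rule produces umbzan, and it is not given. elmven would need zelrho, kyeyul, and umbzan (R5), but umbzan is never obtained. orbqor would need lamelm, qilorn, and zelrho (R4), but qilorn is never obtained.

hexxel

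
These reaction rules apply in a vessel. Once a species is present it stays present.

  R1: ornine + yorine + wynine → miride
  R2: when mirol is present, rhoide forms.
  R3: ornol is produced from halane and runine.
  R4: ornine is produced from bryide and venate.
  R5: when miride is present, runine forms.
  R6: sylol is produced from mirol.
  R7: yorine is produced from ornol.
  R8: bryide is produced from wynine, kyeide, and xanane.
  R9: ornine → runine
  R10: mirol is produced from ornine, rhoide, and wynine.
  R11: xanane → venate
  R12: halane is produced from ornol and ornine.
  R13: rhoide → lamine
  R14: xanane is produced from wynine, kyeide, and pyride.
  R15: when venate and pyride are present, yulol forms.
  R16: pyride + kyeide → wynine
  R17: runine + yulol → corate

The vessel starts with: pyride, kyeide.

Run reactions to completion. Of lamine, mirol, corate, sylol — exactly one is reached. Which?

corate

pyride and kyeide present → wynine forms (R16).
wynine, kyeide, and pyride present → xanane forms (R14).
wynine, kyeide, and xanane present → bryide forms (R8).
xanane present → venate forms (R11).
venate and pyride present → yulol forms (R15).
bryide and venate present → ornine forms (R4).
ornine present → runine forms (R9).
runine and yulol present → corate forms (R17).
lamine would need rhoide (R13), but rhoide never forms. mirol would need ornine, rhoide, and wynine (R10), but rhoide never forms. sylol would need mirol (R6), but mirol never forms.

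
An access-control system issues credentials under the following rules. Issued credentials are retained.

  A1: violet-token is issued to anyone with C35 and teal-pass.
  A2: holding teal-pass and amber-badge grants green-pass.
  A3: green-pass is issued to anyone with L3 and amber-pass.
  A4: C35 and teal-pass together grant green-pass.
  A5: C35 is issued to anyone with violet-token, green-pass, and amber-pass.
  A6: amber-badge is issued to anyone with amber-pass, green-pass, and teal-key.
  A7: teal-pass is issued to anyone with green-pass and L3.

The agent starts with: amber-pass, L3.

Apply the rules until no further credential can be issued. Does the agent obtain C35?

No

C35 would need violet-token, green-pass, and amber-pass (A5), but violet-token is never granted.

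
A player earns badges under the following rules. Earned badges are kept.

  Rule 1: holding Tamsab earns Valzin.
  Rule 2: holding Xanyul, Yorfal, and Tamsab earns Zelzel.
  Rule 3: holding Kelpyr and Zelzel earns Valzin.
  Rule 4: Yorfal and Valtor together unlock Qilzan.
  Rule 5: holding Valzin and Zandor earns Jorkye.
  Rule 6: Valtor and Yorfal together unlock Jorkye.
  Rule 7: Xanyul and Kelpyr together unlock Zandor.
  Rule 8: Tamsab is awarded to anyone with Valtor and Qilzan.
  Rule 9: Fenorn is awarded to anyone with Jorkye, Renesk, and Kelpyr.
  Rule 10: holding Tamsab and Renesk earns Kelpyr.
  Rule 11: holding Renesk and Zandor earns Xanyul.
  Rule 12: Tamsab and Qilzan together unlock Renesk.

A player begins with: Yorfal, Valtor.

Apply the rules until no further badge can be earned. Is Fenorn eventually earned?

Yes

With Valtor and Yorfal, Jorkye is earned (Rule 6).
With Yorfal and Valtor, Qilzan is earned (Rule 4).
With Valtor and Qilzan, Tamsab is earned (Rule 8).
With Tamsab and Qilzan, Renesk is earned (Rule 12).
With Tamsab and Renesk, Kelpyr is earned (Rule 10).
With Jorkye, Renesk, and Kelpyr, Fenorn is earned (Rule 9).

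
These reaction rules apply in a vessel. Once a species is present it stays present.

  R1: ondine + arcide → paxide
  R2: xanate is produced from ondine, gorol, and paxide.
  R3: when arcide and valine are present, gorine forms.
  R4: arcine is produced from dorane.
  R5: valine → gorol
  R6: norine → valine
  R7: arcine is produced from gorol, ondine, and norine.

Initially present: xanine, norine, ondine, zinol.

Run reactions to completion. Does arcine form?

Yes

norine present → valine forms (R6).
valine present → gorol forms (R5).
gorol, ondine, and norine present → arcine forms (R7).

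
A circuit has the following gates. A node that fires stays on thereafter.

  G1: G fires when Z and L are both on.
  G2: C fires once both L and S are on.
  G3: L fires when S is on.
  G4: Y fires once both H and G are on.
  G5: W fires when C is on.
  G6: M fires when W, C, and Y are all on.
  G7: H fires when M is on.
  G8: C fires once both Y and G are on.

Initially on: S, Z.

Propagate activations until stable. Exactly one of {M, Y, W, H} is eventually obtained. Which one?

G3: S on → L on.
L and S are on, so C fires (G2).
C is on, so W fires (G5).
Y would need H and G (G4), but H never turns on. H would need M (G7), but M never turns on. M would need W, C, and Y (G6), but Y never turns on.

W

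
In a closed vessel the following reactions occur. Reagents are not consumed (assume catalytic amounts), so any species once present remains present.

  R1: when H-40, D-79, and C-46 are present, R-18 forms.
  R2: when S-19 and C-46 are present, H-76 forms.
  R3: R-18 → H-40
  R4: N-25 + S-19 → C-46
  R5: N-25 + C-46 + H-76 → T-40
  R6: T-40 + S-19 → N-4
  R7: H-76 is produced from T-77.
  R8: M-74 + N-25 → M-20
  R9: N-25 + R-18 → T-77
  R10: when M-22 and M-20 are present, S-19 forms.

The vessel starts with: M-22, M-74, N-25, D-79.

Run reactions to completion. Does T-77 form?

T-77 would need N-25 and R-18 (R9), but R-18 never forms.

No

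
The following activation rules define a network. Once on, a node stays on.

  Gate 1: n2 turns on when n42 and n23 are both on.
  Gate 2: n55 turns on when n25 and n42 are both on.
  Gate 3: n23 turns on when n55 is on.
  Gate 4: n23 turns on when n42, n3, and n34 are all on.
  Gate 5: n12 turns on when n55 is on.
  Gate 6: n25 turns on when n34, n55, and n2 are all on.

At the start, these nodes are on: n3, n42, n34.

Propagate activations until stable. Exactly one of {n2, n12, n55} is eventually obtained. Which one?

n2

n42, n3, and n34 are on, so n23 turns on (Gate 4).
n42 and n23 are on, so n2 turns on (Gate 1).
n12 would need n55 (Gate 5), but n55 never turns on. n55 would need n25 and n42 (Gate 2), but n25 never turns on.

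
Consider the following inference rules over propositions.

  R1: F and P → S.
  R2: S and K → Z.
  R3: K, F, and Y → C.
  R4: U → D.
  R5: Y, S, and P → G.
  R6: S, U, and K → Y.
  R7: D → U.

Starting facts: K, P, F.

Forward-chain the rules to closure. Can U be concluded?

U would need D (R7), but D is never established.

No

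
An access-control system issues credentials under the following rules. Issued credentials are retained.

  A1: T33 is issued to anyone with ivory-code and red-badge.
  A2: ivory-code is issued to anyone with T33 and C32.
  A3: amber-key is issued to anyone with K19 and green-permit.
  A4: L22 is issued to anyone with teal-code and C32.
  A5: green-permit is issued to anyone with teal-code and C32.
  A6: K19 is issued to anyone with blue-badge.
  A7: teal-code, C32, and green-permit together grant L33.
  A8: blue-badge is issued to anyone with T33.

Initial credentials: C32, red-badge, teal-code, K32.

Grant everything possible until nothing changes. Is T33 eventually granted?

No

T33 would need ivory-code and red-badge (A1), but ivory-code is never granted.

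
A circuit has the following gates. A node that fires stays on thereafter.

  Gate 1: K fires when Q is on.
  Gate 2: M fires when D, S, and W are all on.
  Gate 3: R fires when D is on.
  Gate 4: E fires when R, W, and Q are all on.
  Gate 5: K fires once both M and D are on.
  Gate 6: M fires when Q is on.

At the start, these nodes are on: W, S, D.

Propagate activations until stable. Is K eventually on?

Yes

D, S, and W are on, so M fires (Gate 2).
Gate 5: M and D on → K on.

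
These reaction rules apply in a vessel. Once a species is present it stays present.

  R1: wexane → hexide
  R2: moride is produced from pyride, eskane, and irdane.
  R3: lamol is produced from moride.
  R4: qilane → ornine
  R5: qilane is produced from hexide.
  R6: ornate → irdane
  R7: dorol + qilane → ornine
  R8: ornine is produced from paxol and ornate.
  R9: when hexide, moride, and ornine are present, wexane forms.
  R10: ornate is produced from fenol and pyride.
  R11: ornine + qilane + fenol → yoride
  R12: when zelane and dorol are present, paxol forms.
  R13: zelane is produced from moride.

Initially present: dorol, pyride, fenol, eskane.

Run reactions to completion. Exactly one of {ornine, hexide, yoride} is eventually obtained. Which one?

fenol and pyride present → ornate forms (R10).
ornate present → irdane forms (R6).
pyride, eskane, and irdane present → moride forms (R2).
moride present → zelane forms (R13).
zelane and dorol present → paxol forms (R12).
paxol and ornate present → ornine forms (R8).
hexide would need wexane (R1), but wexane never forms. yoride would need ornine, qilane, and fenol (R11), but qilane never forms.

ornine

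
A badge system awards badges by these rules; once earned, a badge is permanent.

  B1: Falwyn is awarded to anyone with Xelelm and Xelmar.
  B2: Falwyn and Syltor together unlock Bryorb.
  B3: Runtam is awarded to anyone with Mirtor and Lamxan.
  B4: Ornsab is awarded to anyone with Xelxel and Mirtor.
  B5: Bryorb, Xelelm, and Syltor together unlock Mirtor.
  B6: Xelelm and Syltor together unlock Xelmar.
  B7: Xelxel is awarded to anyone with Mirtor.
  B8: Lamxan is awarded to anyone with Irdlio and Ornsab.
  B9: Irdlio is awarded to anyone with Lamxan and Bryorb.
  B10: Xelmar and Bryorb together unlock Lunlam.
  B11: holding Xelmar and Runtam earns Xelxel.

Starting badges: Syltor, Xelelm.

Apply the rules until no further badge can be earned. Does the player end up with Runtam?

No

Runtam would need Mirtor and Lamxan (B3), but Lamxan is never earned.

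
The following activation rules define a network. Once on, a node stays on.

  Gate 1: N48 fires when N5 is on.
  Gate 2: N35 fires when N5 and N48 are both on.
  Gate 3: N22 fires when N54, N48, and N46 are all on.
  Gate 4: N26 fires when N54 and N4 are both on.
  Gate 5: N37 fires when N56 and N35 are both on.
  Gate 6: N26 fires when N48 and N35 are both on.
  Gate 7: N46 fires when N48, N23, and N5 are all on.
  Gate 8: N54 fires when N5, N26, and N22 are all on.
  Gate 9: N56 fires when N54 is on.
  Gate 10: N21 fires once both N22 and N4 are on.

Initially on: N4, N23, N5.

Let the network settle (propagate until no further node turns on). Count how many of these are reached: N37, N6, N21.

N37 would need N56 and N35 (Gate 5), but N56 never turns on.
No rule produces N6, and it is not given.
N21 would need N22 and N4 (Gate 10), but N22 never turns on.
None of the 3 are reached.

0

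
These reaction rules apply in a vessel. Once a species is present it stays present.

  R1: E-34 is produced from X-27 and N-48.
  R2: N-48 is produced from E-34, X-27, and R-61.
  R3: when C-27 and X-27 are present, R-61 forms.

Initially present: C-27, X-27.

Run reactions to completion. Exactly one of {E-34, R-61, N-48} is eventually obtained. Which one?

C-27 and X-27 present → R-61 forms (R3).
N-48 would need E-34, X-27, and R-61 (R2), but E-34 never forms. E-34 would need X-27 and N-48 (R1), but N-48 never forms.

R-61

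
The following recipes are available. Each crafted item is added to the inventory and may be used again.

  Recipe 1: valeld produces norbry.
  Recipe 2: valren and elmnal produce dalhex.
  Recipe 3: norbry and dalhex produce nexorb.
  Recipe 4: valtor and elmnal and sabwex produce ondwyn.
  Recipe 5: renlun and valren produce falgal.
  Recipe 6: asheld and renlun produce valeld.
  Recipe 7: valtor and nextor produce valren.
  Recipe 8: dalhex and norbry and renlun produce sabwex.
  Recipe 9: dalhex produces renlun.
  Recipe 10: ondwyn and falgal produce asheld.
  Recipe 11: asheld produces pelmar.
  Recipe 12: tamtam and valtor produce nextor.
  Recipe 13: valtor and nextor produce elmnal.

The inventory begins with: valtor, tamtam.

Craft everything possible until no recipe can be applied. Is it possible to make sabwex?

No

sabwex would need dalhex, norbry, and renlun (Recipe 8), but norbry is never obtained.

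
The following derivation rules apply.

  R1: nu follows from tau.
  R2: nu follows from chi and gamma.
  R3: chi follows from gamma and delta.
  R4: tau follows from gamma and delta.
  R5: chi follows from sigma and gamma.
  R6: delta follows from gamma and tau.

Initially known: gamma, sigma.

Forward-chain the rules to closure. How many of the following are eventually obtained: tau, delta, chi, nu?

From sigma and gamma, R5 gives chi.
chi and gamma hold, so nu follows (R2).
tau would need gamma and delta (R4), but delta is never established.
delta would need gamma and tau (R6), but tau is never established.
chi: reached.
nu: reached.
Reached: chi and nu — 2 of the 4.

2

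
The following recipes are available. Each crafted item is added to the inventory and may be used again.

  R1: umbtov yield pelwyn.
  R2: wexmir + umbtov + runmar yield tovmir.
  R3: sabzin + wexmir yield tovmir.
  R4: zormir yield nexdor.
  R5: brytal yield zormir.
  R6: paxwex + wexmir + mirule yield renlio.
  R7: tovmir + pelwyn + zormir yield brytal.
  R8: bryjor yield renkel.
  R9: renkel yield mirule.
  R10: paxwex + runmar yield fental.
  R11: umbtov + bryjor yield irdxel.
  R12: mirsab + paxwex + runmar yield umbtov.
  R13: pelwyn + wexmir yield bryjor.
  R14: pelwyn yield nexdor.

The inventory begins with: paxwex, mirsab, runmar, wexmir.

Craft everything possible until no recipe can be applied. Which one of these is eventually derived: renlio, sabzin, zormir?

renlio

mirsab + paxwex + runmar → umbtov (R12).
umbtov → pelwyn (R1).
Using R13, pelwyn and wexmir make bryjor.
Using R8, bryjor makes renkel.
Using R9, renkel makes mirule.
paxwex + wexmir + mirule → renlio (R6).
zormir would need brytal (R5), but brytal is never obtained. No rule produces sabzin, and it is not given.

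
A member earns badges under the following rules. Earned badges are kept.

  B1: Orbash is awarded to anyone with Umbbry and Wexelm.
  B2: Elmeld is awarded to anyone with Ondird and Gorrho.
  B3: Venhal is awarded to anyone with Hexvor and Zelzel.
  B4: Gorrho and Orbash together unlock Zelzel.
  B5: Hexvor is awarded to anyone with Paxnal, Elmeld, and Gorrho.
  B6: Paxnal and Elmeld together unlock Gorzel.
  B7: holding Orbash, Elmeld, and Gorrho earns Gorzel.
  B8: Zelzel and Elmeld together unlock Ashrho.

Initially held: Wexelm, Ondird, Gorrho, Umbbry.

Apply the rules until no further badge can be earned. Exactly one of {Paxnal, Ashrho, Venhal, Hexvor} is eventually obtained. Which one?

With Ondird and Gorrho, Elmeld is earned (B2).
With Umbbry and Wexelm, Orbash is earned (B1).
With Gorrho and Orbash, Zelzel is earned (B4).
With Zelzel and Elmeld, Ashrho is earned (B8).
Venhal would need Hexvor and Zelzel (B3), but Hexvor is never earned. Hexvor would need Paxnal, Elmeld, and Gorrho (B5), but Paxnal is never earned. No rule produces Paxnal, and it is not given.

Ashrho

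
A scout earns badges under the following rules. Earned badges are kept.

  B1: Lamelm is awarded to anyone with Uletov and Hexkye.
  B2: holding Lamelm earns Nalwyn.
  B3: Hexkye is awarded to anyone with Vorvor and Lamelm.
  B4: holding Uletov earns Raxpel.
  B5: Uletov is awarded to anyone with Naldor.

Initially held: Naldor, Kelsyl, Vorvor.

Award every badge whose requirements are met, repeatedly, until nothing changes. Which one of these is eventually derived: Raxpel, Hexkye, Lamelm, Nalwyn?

With Naldor, Uletov is earned (B5).
With Uletov, Raxpel is earned (B4).
Nalwyn would need Lamelm (B2), but Lamelm is never earned. Hexkye would need Vorvor and Lamelm (B3), but Lamelm is never earned. Lamelm would need Uletov and Hexkye (B1), but Hexkye is never earned.

Raxpel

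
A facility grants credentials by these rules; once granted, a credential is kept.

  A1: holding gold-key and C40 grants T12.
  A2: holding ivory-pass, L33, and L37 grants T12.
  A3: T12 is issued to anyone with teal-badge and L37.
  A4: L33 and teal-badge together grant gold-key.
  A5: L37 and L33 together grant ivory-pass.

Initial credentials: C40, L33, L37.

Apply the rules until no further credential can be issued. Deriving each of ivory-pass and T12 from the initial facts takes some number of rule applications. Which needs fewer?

ivory-pass

ivory-pass: Holding L37 and L33 grants ivory-pass (A5). [1 rule application]
T12: Holding L37 and L33 grants ivory-pass (A5). Holding ivory-pass, L33, and L37 grants T12 (A2). [2 rule applications]
ivory-pass needs fewer.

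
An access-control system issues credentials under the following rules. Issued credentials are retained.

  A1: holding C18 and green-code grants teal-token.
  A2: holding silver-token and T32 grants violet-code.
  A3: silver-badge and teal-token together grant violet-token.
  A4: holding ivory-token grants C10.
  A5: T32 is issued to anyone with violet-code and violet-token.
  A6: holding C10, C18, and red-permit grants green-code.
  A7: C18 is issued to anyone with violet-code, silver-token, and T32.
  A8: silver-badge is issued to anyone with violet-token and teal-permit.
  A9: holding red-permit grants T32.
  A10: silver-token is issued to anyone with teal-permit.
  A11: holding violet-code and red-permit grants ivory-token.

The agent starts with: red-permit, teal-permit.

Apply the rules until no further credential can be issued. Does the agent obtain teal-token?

Holding teal-permit grants silver-token (A10).
Holding red-permit grants T32 (A9).
Holding silver-token and T32 grants violet-code (A2).
Holding violet-code, silver-token, and T32 grants C18 (A7).
Holding violet-code and red-permit grants ivory-token (A11).
Holding ivory-token grants C10 (A4).
Holding C10, C18, and red-permit grants green-code (A6).
Holding C18 and green-code grants teal-token (A1).

Yes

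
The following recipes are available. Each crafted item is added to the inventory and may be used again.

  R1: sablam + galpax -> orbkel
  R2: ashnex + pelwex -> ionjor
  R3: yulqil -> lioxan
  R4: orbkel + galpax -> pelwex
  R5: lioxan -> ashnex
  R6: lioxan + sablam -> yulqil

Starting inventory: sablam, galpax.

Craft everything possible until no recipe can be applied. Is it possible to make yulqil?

yulqil would need lioxan and sablam (R6), but lioxan is never obtained.

No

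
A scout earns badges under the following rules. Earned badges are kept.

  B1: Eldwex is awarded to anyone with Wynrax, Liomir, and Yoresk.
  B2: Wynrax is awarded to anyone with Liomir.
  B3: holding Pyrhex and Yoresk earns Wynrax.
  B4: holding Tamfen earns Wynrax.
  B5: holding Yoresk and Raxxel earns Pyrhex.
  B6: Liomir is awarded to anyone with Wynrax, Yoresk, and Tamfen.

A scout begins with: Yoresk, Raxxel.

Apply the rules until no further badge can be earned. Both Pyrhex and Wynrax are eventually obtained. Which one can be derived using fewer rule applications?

Pyrhex: With Yoresk and Raxxel, Pyrhex is earned (B5). [1 rule application]
Wynrax: With Yoresk and Raxxel, Pyrhex is earned (B5). With Pyrhex and Yoresk, Wynrax is earned (B3). [2 rule applications]
Pyrhex needs fewer.

Pyrhex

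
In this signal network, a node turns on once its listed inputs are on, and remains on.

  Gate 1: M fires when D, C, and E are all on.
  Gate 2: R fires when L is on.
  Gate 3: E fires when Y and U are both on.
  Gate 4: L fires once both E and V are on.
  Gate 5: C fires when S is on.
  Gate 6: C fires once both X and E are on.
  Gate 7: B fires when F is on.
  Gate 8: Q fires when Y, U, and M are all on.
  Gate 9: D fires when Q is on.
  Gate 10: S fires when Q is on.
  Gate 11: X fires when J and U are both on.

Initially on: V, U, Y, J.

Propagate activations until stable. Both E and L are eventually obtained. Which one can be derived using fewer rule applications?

E

E: Gate 3: Y and U on → E on. [1 rule application]
L: Y and U are on, so E fires (Gate 3). Gate 4: E and V on → L on. [2 rule applications]
E needs fewer.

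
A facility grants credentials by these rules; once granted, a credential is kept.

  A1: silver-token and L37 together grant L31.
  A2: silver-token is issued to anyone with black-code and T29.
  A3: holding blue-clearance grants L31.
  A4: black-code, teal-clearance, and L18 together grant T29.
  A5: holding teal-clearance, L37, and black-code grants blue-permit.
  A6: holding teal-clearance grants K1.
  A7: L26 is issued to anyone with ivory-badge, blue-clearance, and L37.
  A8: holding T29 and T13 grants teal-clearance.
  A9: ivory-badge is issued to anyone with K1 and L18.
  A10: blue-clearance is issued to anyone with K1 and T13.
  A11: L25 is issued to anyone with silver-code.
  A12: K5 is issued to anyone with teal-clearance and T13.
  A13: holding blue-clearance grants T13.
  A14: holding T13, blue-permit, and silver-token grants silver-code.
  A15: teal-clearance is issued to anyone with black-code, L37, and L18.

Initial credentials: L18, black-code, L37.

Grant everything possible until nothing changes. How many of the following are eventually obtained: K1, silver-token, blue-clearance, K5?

Holding black-code, L37, and L18 grants teal-clearance (A15).
Holding teal-clearance grants K1 (A6).
Holding black-code, teal-clearance, and L18 grants T29 (A4).
Holding black-code and T29 grants silver-token (A2).
K1: reached.
silver-token: reached.
blue-clearance would need K1 and T13 (A10), but T13 is never granted.
K5 would need teal-clearance and T13 (A12), but T13 is never granted.
Reached: K1 and silver-token — 2 of the 4.

2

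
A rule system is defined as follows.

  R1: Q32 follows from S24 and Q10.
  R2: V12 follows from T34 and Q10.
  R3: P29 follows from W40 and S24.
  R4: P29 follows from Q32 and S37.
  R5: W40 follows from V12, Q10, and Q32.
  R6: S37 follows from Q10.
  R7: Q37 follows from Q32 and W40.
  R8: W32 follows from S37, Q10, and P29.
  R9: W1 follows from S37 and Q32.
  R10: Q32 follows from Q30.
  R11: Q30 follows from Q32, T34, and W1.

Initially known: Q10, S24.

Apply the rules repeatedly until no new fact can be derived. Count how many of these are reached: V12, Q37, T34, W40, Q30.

0

V12 would need T34 and Q10 (R2), but T34 is never established.
Q37 would need Q32 and W40 (R7), but W40 is never established.
No rule produces T34, and it is not given.
W40 would need V12, Q10, and Q32 (R5), but V12 is never established.
Q30 would need Q32, T34, and W1 (R11), but T34 is never established.
None of the 5 are reached.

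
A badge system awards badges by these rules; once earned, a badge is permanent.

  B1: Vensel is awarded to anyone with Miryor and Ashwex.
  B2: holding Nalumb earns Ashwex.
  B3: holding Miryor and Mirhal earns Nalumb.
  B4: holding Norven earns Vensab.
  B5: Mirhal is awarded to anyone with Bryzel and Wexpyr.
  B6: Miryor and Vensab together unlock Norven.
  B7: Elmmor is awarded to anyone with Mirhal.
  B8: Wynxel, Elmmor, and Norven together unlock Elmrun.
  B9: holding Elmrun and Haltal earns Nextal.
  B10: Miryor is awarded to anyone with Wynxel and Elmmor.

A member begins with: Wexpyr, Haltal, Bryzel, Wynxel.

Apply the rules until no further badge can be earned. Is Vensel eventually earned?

With Bryzel and Wexpyr, Mirhal is earned (B5).
With Mirhal, Elmmor is earned (B7).
With Wynxel and Elmmor, Miryor is earned (B10).
With Miryor and Mirhal, Nalumb is earned (B3).
With Nalumb, Ashwex is earned (B2).
With Miryor and Ashwex, Vensel is earned (B1).

Yes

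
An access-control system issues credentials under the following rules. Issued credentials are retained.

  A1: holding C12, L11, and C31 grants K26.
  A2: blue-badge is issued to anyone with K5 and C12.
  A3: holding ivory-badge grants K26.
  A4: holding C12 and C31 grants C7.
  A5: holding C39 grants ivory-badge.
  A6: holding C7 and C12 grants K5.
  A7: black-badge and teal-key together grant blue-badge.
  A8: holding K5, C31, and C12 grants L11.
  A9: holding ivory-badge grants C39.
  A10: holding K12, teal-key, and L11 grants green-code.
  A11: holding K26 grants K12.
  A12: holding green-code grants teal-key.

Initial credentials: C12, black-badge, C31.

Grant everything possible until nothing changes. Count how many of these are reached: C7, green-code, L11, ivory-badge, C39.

2

Holding C12 and C31 grants C7 (A4).
Holding C7 and C12 grants K5 (A6).
Holding K5, C31, and C12 grants L11 (A8).
C7: reached.
green-code would need K12, teal-key, and L11 (A10), but teal-key is never granted.
L11: reached.
ivory-badge would need C39 (A5), but C39 is never granted.
C39 would need ivory-badge (A9), but ivory-badge is never granted.
Reached: C7 and L11 — 2 of the 5.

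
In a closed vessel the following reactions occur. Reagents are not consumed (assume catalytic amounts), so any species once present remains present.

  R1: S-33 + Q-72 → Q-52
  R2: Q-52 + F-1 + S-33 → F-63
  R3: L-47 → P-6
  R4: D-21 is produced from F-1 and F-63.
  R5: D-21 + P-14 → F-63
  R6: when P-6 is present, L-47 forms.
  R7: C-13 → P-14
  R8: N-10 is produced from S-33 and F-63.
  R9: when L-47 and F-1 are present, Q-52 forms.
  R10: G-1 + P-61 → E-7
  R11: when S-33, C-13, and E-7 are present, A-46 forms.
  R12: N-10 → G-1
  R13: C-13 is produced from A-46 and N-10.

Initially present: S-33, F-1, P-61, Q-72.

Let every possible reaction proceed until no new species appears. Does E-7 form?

S-33 and Q-72 present → Q-52 forms (R1).
Q-52, F-1, and S-33 present → F-63 forms (R2).
S-33 and F-63 present → N-10 forms (R8).
N-10 present → G-1 forms (R12).
G-1 and P-61 present → E-7 forms (R10).

Yes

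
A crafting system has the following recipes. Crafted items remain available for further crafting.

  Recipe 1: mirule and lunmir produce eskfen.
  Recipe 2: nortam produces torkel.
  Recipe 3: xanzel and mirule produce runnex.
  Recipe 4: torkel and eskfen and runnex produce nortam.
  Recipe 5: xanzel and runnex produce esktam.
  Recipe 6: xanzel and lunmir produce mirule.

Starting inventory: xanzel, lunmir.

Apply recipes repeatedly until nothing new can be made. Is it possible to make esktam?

Using Recipe 6, xanzel and lunmir make mirule.
Using Recipe 3, xanzel and mirule make runnex.
xanzel and runnex → esktam (Recipe 5).

Yes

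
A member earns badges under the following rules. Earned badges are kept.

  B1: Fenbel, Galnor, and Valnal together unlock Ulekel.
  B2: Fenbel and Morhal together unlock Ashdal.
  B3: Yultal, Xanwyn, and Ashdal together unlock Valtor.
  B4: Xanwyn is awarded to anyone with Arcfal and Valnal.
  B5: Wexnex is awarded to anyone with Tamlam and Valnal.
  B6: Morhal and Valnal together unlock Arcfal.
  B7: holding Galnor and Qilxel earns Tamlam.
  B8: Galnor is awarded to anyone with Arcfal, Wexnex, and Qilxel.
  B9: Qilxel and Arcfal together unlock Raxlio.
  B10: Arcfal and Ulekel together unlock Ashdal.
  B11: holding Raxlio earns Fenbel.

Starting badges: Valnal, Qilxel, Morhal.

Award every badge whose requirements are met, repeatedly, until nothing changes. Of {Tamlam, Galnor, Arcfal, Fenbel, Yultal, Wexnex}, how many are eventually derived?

2

With Morhal and Valnal, Arcfal is earned (B6).
With Qilxel and Arcfal, Raxlio is earned (B9).
With Raxlio, Fenbel is earned (B11).
Tamlam would need Galnor and Qilxel (B7), but Galnor is never earned.
Galnor would need Arcfal, Wexnex, and Qilxel (B8), but Wexnex is never earned.
Arcfal: reached.
Fenbel: reached.
No rule produces Yultal, and it is not given.
Wexnex would need Tamlam and Valnal (B5), but Tamlam is never earned.
Reached: Arcfal and Fenbel — 2 of the 6.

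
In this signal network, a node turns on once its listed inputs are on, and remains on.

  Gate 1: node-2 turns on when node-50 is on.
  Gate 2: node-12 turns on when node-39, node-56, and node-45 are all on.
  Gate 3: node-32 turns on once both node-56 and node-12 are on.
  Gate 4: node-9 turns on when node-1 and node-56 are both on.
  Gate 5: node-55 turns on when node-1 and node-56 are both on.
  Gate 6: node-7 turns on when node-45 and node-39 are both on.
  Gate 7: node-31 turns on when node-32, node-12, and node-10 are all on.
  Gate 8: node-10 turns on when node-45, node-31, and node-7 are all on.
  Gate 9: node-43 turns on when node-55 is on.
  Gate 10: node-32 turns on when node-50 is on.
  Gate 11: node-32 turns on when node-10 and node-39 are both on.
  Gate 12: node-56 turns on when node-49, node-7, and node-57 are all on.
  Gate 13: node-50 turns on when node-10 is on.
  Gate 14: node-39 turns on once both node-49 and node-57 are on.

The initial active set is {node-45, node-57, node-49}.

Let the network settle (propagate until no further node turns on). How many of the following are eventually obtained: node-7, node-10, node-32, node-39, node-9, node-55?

node-49 and node-57 are on, so node-39 turns on (Gate 14).
Gate 6: node-45 and node-39 on → node-7 on.
Gate 12: node-49, node-7, and node-57 on → node-56 on.
Gate 2: node-39, node-56, and node-45 on → node-12 on.
Gate 3: node-56 and node-12 on → node-32 on.
node-7: reached.
node-10 would need node-45, node-31, and node-7 (Gate 8), but node-31 never turns on.
node-32: reached.
node-39: reached.
node-9 would need node-1 and node-56 (Gate 4), but node-1 never turns on.
node-55 would need node-1 and node-56 (Gate 5), but node-1 never turns on.
Reached: node-7, node-32, and node-39 — 3 of the 6.

3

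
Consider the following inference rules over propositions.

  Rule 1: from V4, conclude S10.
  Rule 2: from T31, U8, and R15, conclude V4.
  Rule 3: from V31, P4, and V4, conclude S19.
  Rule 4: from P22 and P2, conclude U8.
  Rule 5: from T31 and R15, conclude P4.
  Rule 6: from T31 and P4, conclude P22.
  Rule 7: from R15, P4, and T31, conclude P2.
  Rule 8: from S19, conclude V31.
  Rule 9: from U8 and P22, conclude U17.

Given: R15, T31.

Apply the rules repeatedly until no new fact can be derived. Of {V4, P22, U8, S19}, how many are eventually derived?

From T31 and R15, Rule 5 gives P4.
From R15, P4, and T31, Rule 7 gives P2.
From T31 and P4, Rule 6 gives P22.
From P22 and P2, Rule 4 gives U8.
From T31, U8, and R15, Rule 2 gives V4.
V4: reached.
P22: reached.
U8: reached.
S19 would need V31, P4, and V4 (Rule 3), but V31 is never established.
Reached: V4, P22, and U8 — 3 of the 4.

3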